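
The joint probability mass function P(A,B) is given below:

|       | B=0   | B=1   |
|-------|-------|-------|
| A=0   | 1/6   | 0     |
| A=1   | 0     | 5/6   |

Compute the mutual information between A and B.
Marginal P(A) (row sums):
  P(A=0) = 1/6 + 0 = 1/6
  P(A=1) = 0 + 5/6 = 5/6
Marginal P(B) (column sums):
  P(B=0) = 1/6 + 0 = 1/6
  P(B=1) = 0 + 5/6 = 5/6

H(A) = -[(1/6)·log₂(1/6) + (5/6)·log₂(5/6)]
  = 0.4308 + 0.2192
  = 0.6500 bits
H(B) = -[(1/6)·log₂(1/6) + (5/6)·log₂(5/6)]
  = 0.4308 + 0.2192
  = 0.6500 bits
H(A,B) = -[(1/6)·log₂(1/6) + (5/6)·log₂(5/6)]
  = 0.4308 + 0.2192
  = 0.6500 bits

I(A;B) = H(A) + H(B) - H(A,B)
  = 0.6500 + 0.6500 - 0.6500
  = 0.6500 bits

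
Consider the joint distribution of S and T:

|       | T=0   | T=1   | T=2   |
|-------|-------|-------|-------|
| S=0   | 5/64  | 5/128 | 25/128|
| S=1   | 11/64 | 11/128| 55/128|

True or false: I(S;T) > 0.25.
Marginal P(S) (row sums):
  P(S=0) = 5/64 + 5/128 + 25/128 = 5/16
  P(S=1) = 11/64 + 11/128 + 55/128 = 11/16
Marginal P(T) (column sums):
  P(T=0) = 5/64 + 11/64 = 1/4
  P(T=1) = 5/128 + 11/128 = 1/8
  P(T=2) = 25/128 + 55/128 = 5/8

H(S) = -[(5/16)·log₂(5/16) + (11/16)·log₂(11/16)]
  = 0.5244 + 0.3716
  = 0.8960 bits
H(T) = -[(1/4)·log₂(1/4) + (1/8)·log₂(1/8) + (5/8)·log₂(5/8)]
  = 0.5000 + 0.3750 + 0.4238
  = 1.2988 bits
H(S,T) = -[(5/64)·log₂(5/64) + (5/128)·log₂(5/128) + (25/128)·log₂(25/128) + (11/64)·log₂(11/64) + (11/128)·log₂(11/128) + (55/128)·log₂(55/128)]
  = 0.2873 + 0.1827 + 0.4602 + 0.4367 + 0.3043 + 0.5236
  = 2.1948 bits

I(S;T) = H(S) + H(T) - H(S,T)
  = 0.8960 + 1.2988 - 2.1948
  = 0.0000 bits

False. I(S;T) = 0.0000 bits, which is ≤ 0.25 bits.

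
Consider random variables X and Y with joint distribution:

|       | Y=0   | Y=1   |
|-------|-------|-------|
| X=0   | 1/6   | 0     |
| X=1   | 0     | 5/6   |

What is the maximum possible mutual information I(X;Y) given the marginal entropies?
The upper bound on mutual information is I(X;Y) ≤ min(H(X), H(Y)).

Marginal P(X) (row sums):
  P(X=0) = 1/6 + 0 = 1/6
  P(X=1) = 0 + 5/6 = 5/6
Marginal P(Y) (column sums):
  P(Y=0) = 1/6 + 0 = 1/6
  P(Y=1) = 0 + 5/6 = 5/6

H(X) = -[(1/6)·log₂(1/6) + (5/6)·log₂(5/6)]
  = 0.4308 + 0.2192
  = 0.6500 bits
H(Y) = -[(1/6)·log₂(1/6) + (5/6)·log₂(5/6)]
  = 0.4308 + 0.2192
  = 0.6500 bits

Maximum possible I(X;Y) = min(0.6500, 0.6500) = 0.6500 bits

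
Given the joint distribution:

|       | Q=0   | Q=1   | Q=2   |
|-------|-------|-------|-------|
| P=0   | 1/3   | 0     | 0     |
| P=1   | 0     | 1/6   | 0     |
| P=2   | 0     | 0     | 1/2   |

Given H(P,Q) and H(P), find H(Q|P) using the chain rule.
From the chain rule: H(P,Q) = H(P) + H(Q|P)
Therefore: H(Q|P) = H(P,Q) - H(P)

H(P,Q) = -[(1/3)·log₂(1/3) + (1/6)·log₂(1/6) + (1/2)·log₂(1/2)]
  = 0.5283 + 0.4308 + 0.5000
  = 1.4591 bits
Marginal P(P) (row sums):
  P(P=0) = 1/3 + 0 + 0 = 1/3
  P(P=1) = 0 + 1/6 + 0 = 1/6
  P(P=2) = 0 + 0 + 1/2 = 1/2
H(P) = -[(1/3)·log₂(1/3) + (1/6)·log₂(1/6) + (1/2)·log₂(1/2)]
  = 0.5283 + 0.4308 + 0.5000
  = 1.4591 bits

H(Q|P) = 1.4591 - 1.4591 = 0.0000 bits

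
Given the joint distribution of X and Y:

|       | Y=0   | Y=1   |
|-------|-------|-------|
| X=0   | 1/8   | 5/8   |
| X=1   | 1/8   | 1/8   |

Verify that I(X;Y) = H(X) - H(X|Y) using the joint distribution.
Left side, from I(X;Y) = H(X) + H(Y) - H(X,Y):
Marginal P(X) (row sums):
  P(X=0) = 1/8 + 5/8 = 3/4
  P(X=1) = 1/8 + 1/8 = 1/4
Marginal P(Y) (column sums):
  P(Y=0) = 1/8 + 1/8 = 1/4
  P(Y=1) = 5/8 + 1/8 = 3/4

H(X) = -[(3/4)·log₂(3/4) + (1/4)·log₂(1/4)]
  = 0.3113 + 0.5000
  = 0.8113 bits
H(Y) = -[(1/4)·log₂(1/4) + (3/4)·log₂(3/4)]
  = 0.5000 + 0.3113
  = 0.8113 bits
H(X,Y) = -[(1/8)·log₂(1/8) + (5/8)·log₂(5/8) + (1/8)·log₂(1/8) + (1/8)·log₂(1/8)]
  = 0.3750 + 0.4238 + 0.3750 + 0.3750
  = 1.5488 bits

I(X;Y) = H(X) + H(Y) - H(X,Y)
  = 0.8113 + 0.8113 - 1.5488
  = 0.0738 bits

Right side, with H(X|Y) computed directly from the conditional probabilities:
H(X|Y) = -Σ P(X,Y)·log₂ P(X|Y), where P(X|Y) = P(X,Y) / P(Y)
  (X=0,Y=0): P(X|Y) = (1/8)/(1/4) = 1/2;  -(1/8)·log₂(1/2) = 0.1250
  (X=0,Y=1): P(X|Y) = (5/8)/(3/4) = 5/6;  -(5/8)·log₂(5/6) = 0.1644
  (X=1,Y=0): P(X|Y) = (1/8)/(1/4) = 1/2;  -(1/8)·log₂(1/2) = 0.1250
  (X=1,Y=1): P(X|Y) = (1/8)/(3/4) = 1/6;  -(1/8)·log₂(1/6) = 0.3231
H(X|Y) = 0.1250 + 0.1644 + 0.1250 + 0.3231
  = 0.7375 bits
H(X) - H(X|Y) = 0.8113 - 0.7375 = 0.0738 bits

Both sides equal 0.0738 bits, so I(X;Y) = H(X) - H(X|Y) ✓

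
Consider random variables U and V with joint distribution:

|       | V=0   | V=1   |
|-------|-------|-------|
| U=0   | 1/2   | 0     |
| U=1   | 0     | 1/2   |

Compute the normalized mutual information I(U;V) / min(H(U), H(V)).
Marginal P(U) (row sums):
  P(U=0) = 1/2 + 0 = 1/2
  P(U=1) = 0 + 1/2 = 1/2
Marginal P(V) (column sums):
  P(V=0) = 1/2 + 0 = 1/2
  P(V=1) = 0 + 1/2 = 1/2

H(U) = -[(1/2)·log₂(1/2) + (1/2)·log₂(1/2)]
  = 0.5000 + 0.5000
  = 1.0000 bits
H(V) = -[(1/2)·log₂(1/2) + (1/2)·log₂(1/2)]
  = 0.5000 + 0.5000
  = 1.0000 bits
H(U,V) = -[(1/2)·log₂(1/2) + (1/2)·log₂(1/2)]
  = 0.5000 + 0.5000
  = 1.0000 bits

I(U;V) = H(U) + H(V) - H(U,V)
  = 1.0000 + 1.0000 - 1.0000
  = 1.0000 bits

min(H(U), H(V)) = min(1.0000, 1.0000) = 1.0000 bits
Normalized MI = 1.0000 / 1.0000 = 1.0000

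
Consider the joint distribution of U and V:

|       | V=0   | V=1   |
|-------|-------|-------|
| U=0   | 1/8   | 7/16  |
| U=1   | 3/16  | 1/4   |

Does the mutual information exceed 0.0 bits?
Marginal P(U) (row sums):
  P(U=0) = 1/8 + 7/16 = 9/16
  P(U=1) = 3/16 + 1/4 = 7/16
Marginal P(V) (column sums):
  P(V=0) = 1/8 + 3/16 = 5/16
  P(V=1) = 7/16 + 1/4 = 11/16

H(U) = -[(9/16)·log₂(9/16) + (7/16)·log₂(7/16)]
  = 0.4669 + 0.5218
  = 0.9887 bits
H(V) = -[(5/16)·log₂(5/16) + (11/16)·log₂(11/16)]
  = 0.5244 + 0.3716
  = 0.8960 bits
H(U,V) = -[(1/8)·log₂(1/8) + (7/16)·log₂(7/16) + (3/16)·log₂(3/16) + (1/4)·log₂(1/4)]
  = 0.3750 + 0.5218 + 0.4528 + 0.5000
  = 1.8496 bits

I(U;V) = H(U) + H(V) - H(U,V)
  = 0.9887 + 0.8960 - 1.8496
  = 0.0351 bits

Yes. I(U;V) = 0.0351 bits, which is > 0.0 bits.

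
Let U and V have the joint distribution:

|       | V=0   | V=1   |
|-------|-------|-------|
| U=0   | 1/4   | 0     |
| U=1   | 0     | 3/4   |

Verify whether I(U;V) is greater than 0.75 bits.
Marginal P(U) (row sums):
  P(U=0) = 1/4 + 0 = 1/4
  P(U=1) = 0 + 3/4 = 3/4
Marginal P(V) (column sums):
  P(V=0) = 1/4 + 0 = 1/4
  P(V=1) = 0 + 3/4 = 3/4

H(U) = -[(1/4)·log₂(1/4) + (3/4)·log₂(3/4)]
  = 0.5000 + 0.3113
  = 0.8113 bits
H(V) = -[(1/4)·log₂(1/4) + (3/4)·log₂(3/4)]
  = 0.5000 + 0.3113
  = 0.8113 bits
H(U,V) = -[(1/4)·log₂(1/4) + (3/4)·log₂(3/4)]
  = 0.5000 + 0.3113
  = 0.8113 bits

I(U;V) = H(U) + H(V) - H(U,V)
  = 0.8113 + 0.8113 - 0.8113
  = 0.8113 bits

Yes. I(U;V) = 0.8113 bits, which is > 0.75 bits.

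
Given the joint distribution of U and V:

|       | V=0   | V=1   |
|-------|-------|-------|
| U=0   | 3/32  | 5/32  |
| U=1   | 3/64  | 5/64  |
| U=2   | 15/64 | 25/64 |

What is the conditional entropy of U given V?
Marginal P(V) (column sums):
  P(V=0) = 3/32 + 3/64 + 15/64 = 3/8
  P(V=1) = 5/32 + 5/64 + 25/64 = 5/8

H(U|V) = -Σ P(U,V)·log₂ P(U|V), where P(U|V) = P(U,V) / P(V)
  (U=0,V=0): P(U|V) = (3/32)/(3/8) = 1/4;  -(3/32)·log₂(1/4) = 0.1875
  (U=0,V=1): P(U|V) = (5/32)/(5/8) = 1/4;  -(5/32)·log₂(1/4) = 0.3125
  (U=1,V=0): P(U|V) = (3/64)/(3/8) = 1/8;  -(3/64)·log₂(1/8) = 0.1406
  (U=1,V=1): P(U|V) = (5/64)/(5/8) = 1/8;  -(5/64)·log₂(1/8) = 0.2344
  (U=2,V=0): P(U|V) = (15/64)/(3/8) = 5/8;  -(15/64)·log₂(5/8) = 0.1589
  (U=2,V=1): P(U|V) = (25/64)/(5/8) = 5/8;  -(25/64)·log₂(5/8) = 0.2649
H(U|V) = 0.1875 + 0.3125 + 0.1406 + 0.2344 + 0.1589 + 0.2649
  = 1.2988 bits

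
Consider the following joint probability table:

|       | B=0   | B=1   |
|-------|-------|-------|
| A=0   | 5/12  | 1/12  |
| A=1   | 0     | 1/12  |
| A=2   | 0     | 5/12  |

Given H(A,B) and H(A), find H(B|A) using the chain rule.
From the chain rule: H(A,B) = H(A) + H(B|A)
Therefore: H(B|A) = H(A,B) - H(A)

H(A,B) = -[(5/12)·log₂(5/12) + (1/12)·log₂(1/12) + (1/12)·log₂(1/12) + (5/12)·log₂(5/12)]
  = 0.5263 + 0.2987 + 0.2987 + 0.5263
  = 1.6500 bits
Marginal P(A) (row sums):
  P(A=0) = 5/12 + 1/12 = 1/2
  P(A=1) = 0 + 1/12 = 1/12
  P(A=2) = 0 + 5/12 = 5/12
H(A) = -[(1/2)·log₂(1/2) + (1/12)·log₂(1/12) + (5/12)·log₂(5/12)]
  = 0.5000 + 0.2987 + 0.5263
  = 1.3250 bits

H(B|A) = 1.6500 - 1.3250 = 0.3250 bits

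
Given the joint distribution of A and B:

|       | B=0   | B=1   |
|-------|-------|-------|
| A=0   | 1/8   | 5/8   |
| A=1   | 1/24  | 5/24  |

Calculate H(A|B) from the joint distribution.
Marginal P(B) (column sums):
  P(B=0) = 1/8 + 1/24 = 1/6
  P(B=1) = 5/8 + 5/24 = 5/6

H(A|B) = -Σ P(A,B)·log₂ P(A|B), where P(A|B) = P(A,B) / P(B)
  (A=0,B=0): P(A|B) = (1/8)/(1/6) = 3/4;  -(1/8)·log₂(3/4) = 0.0519
  (A=0,B=1): P(A|B) = (5/8)/(5/6) = 3/4;  -(5/8)·log₂(3/4) = 0.2594
  (A=1,B=0): P(A|B) = (1/24)/(1/6) = 1/4;  -(1/24)·log₂(1/4) = 0.0833
  (A=1,B=1): P(A|B) = (5/24)/(5/6) = 1/4;  -(5/24)·log₂(1/4) = 0.4167
H(A|B) = 0.0519 + 0.2594 + 0.0833 + 0.4167
  = 0.8113 bits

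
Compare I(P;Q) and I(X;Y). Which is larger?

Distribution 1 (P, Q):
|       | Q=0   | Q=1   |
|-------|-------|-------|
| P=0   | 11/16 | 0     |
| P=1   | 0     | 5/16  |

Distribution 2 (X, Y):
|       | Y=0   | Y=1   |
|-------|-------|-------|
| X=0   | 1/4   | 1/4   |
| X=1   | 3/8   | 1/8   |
Distribution 1 (P, Q):
Marginal P(P) (row sums):
  P(P=0) = 11/16 + 0 = 11/16
  P(P=1) = 0 + 5/16 = 5/16
Marginal P(Q) (column sums):
  P(Q=0) = 11/16 + 0 = 11/16
  P(Q=1) = 0 + 5/16 = 5/16

H(P) = -[(11/16)·log₂(11/16) + (5/16)·log₂(5/16)]
  = 0.3716 + 0.5244
  = 0.8960 bits
H(Q) = -[(11/16)·log₂(11/16) + (5/16)·log₂(5/16)]
  = 0.3716 + 0.5244
  = 0.8960 bits
H(P,Q) = -[(11/16)·log₂(11/16) + (5/16)·log₂(5/16)]
  = 0.3716 + 0.5244
  = 0.8960 bits

I(P;Q) = H(P) + H(Q) - H(P,Q)
  = 0.8960 + 0.8960 - 0.8960
  = 0.8960 bits

Distribution 2 (X, Y):
Marginal P(X) (row sums):
  P(X=0) = 1/4 + 1/4 = 1/2
  P(X=1) = 3/8 + 1/8 = 1/2
Marginal P(Y) (column sums):
  P(Y=0) = 1/4 + 3/8 = 5/8
  P(Y=1) = 1/4 + 1/8 = 3/8

H(X) = -[(1/2)·log₂(1/2) + (1/2)·log₂(1/2)]
  = 0.5000 + 0.5000
  = 1.0000 bits
H(Y) = -[(5/8)·log₂(5/8) + (3/8)·log₂(3/8)]
  = 0.4238 + 0.5306
  = 0.9544 bits
H(X,Y) = -[(1/4)·log₂(1/4) + (1/4)·log₂(1/4) + (3/8)·log₂(3/8) + (1/8)·log₂(1/8)]
  = 0.5000 + 0.5000 + 0.5306 + 0.3750
  = 1.9056 bits

I(X;Y) = H(X) + H(Y) - H(X,Y)
  = 1.0000 + 0.9544 - 1.9056
  = 0.0488 bits

I(P;Q) = 0.8960 bits > I(X;Y) = 0.0488 bits, so (P, Q) has the higher mutual information (stronger dependence).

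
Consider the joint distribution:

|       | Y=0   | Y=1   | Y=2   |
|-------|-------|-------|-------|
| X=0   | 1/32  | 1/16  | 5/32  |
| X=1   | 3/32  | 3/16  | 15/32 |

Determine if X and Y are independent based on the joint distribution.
Marginal P(X) (row sums):
  P(X=0) = 1/32 + 1/16 + 5/32 = 1/4
  P(X=1) = 3/32 + 3/16 + 15/32 = 3/4
Marginal P(Y) (column sums):
  P(Y=0) = 1/32 + 3/32 = 1/8
  P(Y=1) = 1/16 + 3/16 = 1/4
  P(Y=2) = 5/32 + 15/32 = 5/8

X and Y are independent iff P(X=i,Y=j) = P(X=i)·P(Y=j) for every cell.
  P(X=0)·P(Y=0) = 1/4 × 1/8 = 1/32 = P(X=0,Y=0) ✓
  P(X=0)·P(Y=1) = 1/4 × 1/4 = 1/16 = P(X=0,Y=1) ✓
  P(X=0)·P(Y=2) = 1/4 × 5/8 = 5/32 = P(X=0,Y=2) ✓
  P(X=1)·P(Y=0) = 3/4 × 1/8 = 3/32 = P(X=1,Y=0) ✓
  P(X=1)·P(Y=1) = 3/4 × 1/4 = 3/16 = P(X=1,Y=1) ✓
  P(X=1)·P(Y=2) = 3/4 × 5/8 = 15/32 = P(X=1,Y=2) ✓

Yes, X and Y are independent: every cell factors, so I(X;Y) = 0 bits.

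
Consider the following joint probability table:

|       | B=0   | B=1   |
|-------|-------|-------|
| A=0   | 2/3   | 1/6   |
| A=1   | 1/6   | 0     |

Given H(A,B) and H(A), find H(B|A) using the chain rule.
From the chain rule: H(A,B) = H(A) + H(B|A)
Therefore: H(B|A) = H(A,B) - H(A)

H(A,B) = -[(2/3)·log₂(2/3) + (1/6)·log₂(1/6) + (1/6)·log₂(1/6)]
  = 0.3900 + 0.4308 + 0.4308
  = 1.2516 bits
Marginal P(A) (row sums):
  P(A=0) = 2/3 + 1/6 = 5/6
  P(A=1) = 1/6 + 0 = 1/6
H(A) = -[(5/6)·log₂(5/6) + (1/6)·log₂(1/6)]
  = 0.2192 + 0.4308
  = 0.6500 bits

H(B|A) = 1.2516 - 0.6500 = 0.6016 bits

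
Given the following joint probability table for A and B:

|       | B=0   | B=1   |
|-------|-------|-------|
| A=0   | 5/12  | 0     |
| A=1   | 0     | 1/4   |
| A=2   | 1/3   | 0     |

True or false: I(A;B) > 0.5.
Marginal P(A) (row sums):
  P(A=0) = 5/12 + 0 = 5/12
  P(A=1) = 0 + 1/4 = 1/4
  P(A=2) = 1/3 + 0 = 1/3
Marginal P(B) (column sums):
  P(B=0) = 5/12 + 0 + 1/3 = 3/4
  P(B=1) = 0 + 1/4 + 0 = 1/4

H(A) = -[(5/12)·log₂(5/12) + (1/4)·log₂(1/4) + (1/3)·log₂(1/3)]
  = 0.5263 + 0.5000 + 0.5283
  = 1.5546 bits
H(B) = -[(3/4)·log₂(3/4) + (1/4)·log₂(1/4)]
  = 0.3113 + 0.5000
  = 0.8113 bits
H(A,B) = -[(5/12)·log₂(5/12) + (1/4)·log₂(1/4) + (1/3)·log₂(1/3)]
  = 0.5263 + 0.5000 + 0.5283
  = 1.5546 bits

I(A;B) = H(A) + H(B) - H(A,B)
  = 1.5546 + 0.8113 - 1.5546
  = 0.8113 bits

True. I(A;B) = 0.8113 bits, which is > 0.5 bits.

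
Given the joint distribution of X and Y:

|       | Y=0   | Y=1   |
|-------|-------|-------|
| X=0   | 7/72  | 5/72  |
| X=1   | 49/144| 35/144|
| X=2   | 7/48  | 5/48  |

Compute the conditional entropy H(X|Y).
Marginal P(Y) (column sums):
  P(Y=0) = 7/72 + 49/144 + 7/48 = 7/12
  P(Y=1) = 5/72 + 35/144 + 5/48 = 5/12

H(X|Y) = -Σ P(X,Y)·log₂ P(X|Y), where P(X|Y) = P(X,Y) / P(Y)
  (X=0,Y=0): P(X|Y) = (7/72)/(7/12) = 1/6;  -(7/72)·log₂(1/6) = 0.2513
  (X=0,Y=1): P(X|Y) = (5/72)/(5/12) = 1/6;  -(5/72)·log₂(1/6) = 0.1795
  (X=1,Y=0): P(X|Y) = (49/144)/(7/12) = 7/12;  -(49/144)·log₂(7/12) = 0.2646
  (X=1,Y=1): P(X|Y) = (35/144)/(5/12) = 7/12;  -(35/144)·log₂(7/12) = 0.1890
  (X=2,Y=0): P(X|Y) = (7/48)/(7/12) = 1/4;  -(7/48)·log₂(1/4) = 0.2917
  (X=2,Y=1): P(X|Y) = (5/48)/(5/12) = 1/4;  -(5/48)·log₂(1/4) = 0.2083
H(X|Y) = 0.2513 + 0.1795 + 0.2646 + 0.1890 + 0.2917 + 0.2083
  = 1.3844 bits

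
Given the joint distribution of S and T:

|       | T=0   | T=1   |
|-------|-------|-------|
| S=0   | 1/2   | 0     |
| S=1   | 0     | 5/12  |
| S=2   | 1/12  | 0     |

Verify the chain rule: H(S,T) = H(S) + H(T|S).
Left side:
H(S,T) = -[(1/2)·log₂(1/2) + (5/12)·log₂(5/12) + (1/12)·log₂(1/12)]
  = 0.5000 + 0.5263 + 0.2987
  = 1.3250 bits

Right side:
Marginal P(S) (row sums):
  P(S=0) = 1/2 + 0 = 1/2
  P(S=1) = 0 + 5/12 = 5/12
  P(S=2) = 1/12 + 0 = 1/12
H(S) = -[(1/2)·log₂(1/2) + (5/12)·log₂(5/12) + (1/12)·log₂(1/12)]
  = 0.5000 + 0.5263 + 0.2987
  = 1.3250 bits
H(T|S) = -Σ P(S,T)·log₂ P(T|S), where P(T|S) = P(S,T) / P(S)
  (cells with P(S,T) = 0 contribute 0)
  (S=0,T=0): P(T|S) = (1/2)/(1/2) = 1;  -(1/2)·log₂(1) = 0.0000
  (S=1,T=1): P(T|S) = (5/12)/(5/12) = 1;  -(5/12)·log₂(1) = 0.0000
  (S=2,T=0): P(T|S) = (1/12)/(1/12) = 1;  -(1/12)·log₂(1) = 0.0000
H(T|S) = 0.0000 + 0.0000 + 0.0000
  = 0.0000 bits
H(S) + H(T|S) = 1.3250 + 0.0000 = 1.3250 bits

Both sides equal 1.3250 bits, so the chain rule holds ✓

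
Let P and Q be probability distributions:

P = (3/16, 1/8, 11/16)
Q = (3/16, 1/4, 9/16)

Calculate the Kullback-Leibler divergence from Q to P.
D(P||Q) = Σ P(i) log₂(P(i)/Q(i))
  i=0: (3/16) × log₂((3/16)/(3/16)) = (3/16) × log₂(1) = 0.0000
  i=1: (1/8) × log₂((1/8)/(1/4)) = (1/8) × log₂(1/2) = -0.1250
  i=2: (11/16) × log₂((11/16)/(9/16)) = (11/16) × log₂(11/9) = 0.1990
D(P||Q) = 0.0000 - 0.1250 + 0.1990
  = 0.0740 bits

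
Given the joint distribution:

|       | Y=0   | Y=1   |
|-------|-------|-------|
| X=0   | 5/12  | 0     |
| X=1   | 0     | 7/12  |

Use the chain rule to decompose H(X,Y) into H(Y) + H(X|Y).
By the chain rule: H(X,Y) = H(Y) + H(X|Y)

Marginal P(Y) (column sums):
  P(Y=0) = 5/12 + 0 = 5/12
  P(Y=1) = 0 + 7/12 = 7/12
H(Y) = -[(5/12)·log₂(5/12) + (7/12)·log₂(7/12)]
  = 0.5263 + 0.4536
  = 0.9799 bits
H(X|Y) = -Σ P(X,Y)·log₂ P(X|Y), where P(X|Y) = P(X,Y) / P(Y)
  (cells with P(X,Y) = 0 contribute 0)
  (X=0,Y=0): P(X|Y) = (5/12)/(5/12) = 1;  -(5/12)·log₂(1) = 0.0000
  (X=1,Y=1): P(X|Y) = (7/12)/(7/12) = 1;  -(7/12)·log₂(1) = 0.0000
H(X|Y) = 0.0000 + 0.0000
  = 0.0000 bits

H(X,Y) = H(Y) + H(X|Y) = 0.9799 + 0.0000 = 0.9799 bits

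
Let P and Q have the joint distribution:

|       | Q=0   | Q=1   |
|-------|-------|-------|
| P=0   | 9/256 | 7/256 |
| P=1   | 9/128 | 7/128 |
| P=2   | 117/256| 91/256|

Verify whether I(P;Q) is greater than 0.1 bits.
Marginal P(P) (row sums):
  P(P=0) = 9/256 + 7/256 = 1/16
  P(P=1) = 9/128 + 7/128 = 1/8
  P(P=2) = 117/256 + 91/256 = 13/16
Marginal P(Q) (column sums):
  P(Q=0) = 9/256 + 9/128 + 117/256 = 9/16
  P(Q=1) = 7/256 + 7/128 + 91/256 = 7/16

H(P) = -[(1/16)·log₂(1/16) + (1/8)·log₂(1/8) + (13/16)·log₂(13/16)]
  = 0.2500 + 0.3750 + 0.2434
  = 0.8684 bits
H(Q) = -[(9/16)·log₂(9/16) + (7/16)·log₂(7/16)]
  = 0.4669 + 0.5218
  = 0.9887 bits
H(P,Q) = -[(9/256)·log₂(9/256) + (7/256)·log₂(7/256) + (9/128)·log₂(9/128) + (7/128)·log₂(7/128) + (117/256)·log₂(117/256) + (91/256)·log₂(91/256)]
  = 0.1698 + 0.1420 + 0.2693 + 0.2293 + 0.5163 + 0.5304
  = 1.8571 bits

I(P;Q) = H(P) + H(Q) - H(P,Q)
  = 0.8684 + 0.9887 - 1.8571
  = 0.0000 bits

No. I(P;Q) = 0.0000 bits, which is ≤ 0.1 bits.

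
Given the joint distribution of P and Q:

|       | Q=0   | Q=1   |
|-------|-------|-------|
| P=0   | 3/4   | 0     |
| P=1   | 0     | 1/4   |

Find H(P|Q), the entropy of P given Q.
Marginal P(Q) (column sums):
  P(Q=0) = 3/4 + 0 = 3/4
  P(Q=1) = 0 + 1/4 = 1/4

H(P|Q) = -Σ P(P,Q)·log₂ P(P|Q), where P(P|Q) = P(P,Q) / P(Q)
  (cells with P(P,Q) = 0 contribute 0)
  (P=0,Q=0): P(P|Q) = (3/4)/(3/4) = 1;  -(3/4)·log₂(1) = 0.0000
  (P=1,Q=1): P(P|Q) = (1/4)/(1/4) = 1;  -(1/4)·log₂(1) = 0.0000
H(P|Q) = 0.0000 + 0.0000
  = 0.0000 bits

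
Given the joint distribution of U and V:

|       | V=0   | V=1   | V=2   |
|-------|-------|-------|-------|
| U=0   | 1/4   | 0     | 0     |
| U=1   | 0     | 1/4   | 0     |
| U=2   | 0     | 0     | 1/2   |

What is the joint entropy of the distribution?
H(U,V) = -Σ P(U,V) log₂ P(U,V), summed over the non-zero cells:
H(U,V) = -[(1/4)·log₂(1/4) + (1/4)·log₂(1/4) + (1/2)·log₂(1/2)]
  = 0.5000 + 0.5000 + 0.5000
  = 1.5000 bits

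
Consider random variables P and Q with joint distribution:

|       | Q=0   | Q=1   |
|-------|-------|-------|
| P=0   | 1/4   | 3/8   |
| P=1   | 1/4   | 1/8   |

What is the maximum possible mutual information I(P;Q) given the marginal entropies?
The upper bound on mutual information is I(P;Q) ≤ min(H(P), H(Q)).

Marginal P(P) (row sums):
  P(P=0) = 1/4 + 3/8 = 5/8
  P(P=1) = 1/4 + 1/8 = 3/8
Marginal P(Q) (column sums):
  P(Q=0) = 1/4 + 1/4 = 1/2
  P(Q=1) = 3/8 + 1/8 = 1/2

H(P) = -[(5/8)·log₂(5/8) + (3/8)·log₂(3/8)]
  = 0.4238 + 0.5306
  = 0.9544 bits
H(Q) = -[(1/2)·log₂(1/2) + (1/2)·log₂(1/2)]
  = 0.5000 + 0.5000
  = 1.0000 bits

Maximum possible I(P;Q) = min(0.9544, 1.0000) = 0.9544 bits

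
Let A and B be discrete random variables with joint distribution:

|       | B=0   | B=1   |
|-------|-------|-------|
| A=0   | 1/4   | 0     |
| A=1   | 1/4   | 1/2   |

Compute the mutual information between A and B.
Marginal P(A) (row sums):
  P(A=0) = 1/4 + 0 = 1/4
  P(A=1) = 1/4 + 1/2 = 3/4
Marginal P(B) (column sums):
  P(B=0) = 1/4 + 1/4 = 1/2
  P(B=1) = 0 + 1/2 = 1/2

H(A) = -[(1/4)·log₂(1/4) + (3/4)·log₂(3/4)]
  = 0.5000 + 0.3113
  = 0.8113 bits
H(B) = -[(1/2)·log₂(1/2) + (1/2)·log₂(1/2)]
  = 0.5000 + 0.5000
  = 1.0000 bits
H(A,B) = -[(1/4)·log₂(1/4) + (1/4)·log₂(1/4) + (1/2)·log₂(1/2)]
  = 0.5000 + 0.5000 + 0.5000
  = 1.5000 bits

I(A;B) = H(A) + H(B) - H(A,B)
  = 0.8113 + 1.0000 - 1.5000
  = 0.3113 bits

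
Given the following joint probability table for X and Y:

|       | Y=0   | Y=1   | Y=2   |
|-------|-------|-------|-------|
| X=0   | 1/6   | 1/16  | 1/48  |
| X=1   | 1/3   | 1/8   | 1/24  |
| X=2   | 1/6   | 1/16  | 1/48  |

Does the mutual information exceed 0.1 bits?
Marginal P(X) (row sums):
  P(X=0) = 1/6 + 1/16 + 1/48 = 1/4
  P(X=1) = 1/3 + 1/8 + 1/24 = 1/2
  P(X=2) = 1/6 + 1/16 + 1/48 = 1/4
Marginal P(Y) (column sums):
  P(Y=0) = 1/6 + 1/3 + 1/6 = 2/3
  P(Y=1) = 1/16 + 1/8 + 1/16 = 1/4
  P(Y=2) = 1/48 + 1/24 + 1/48 = 1/12

H(X) = -[(1/4)·log₂(1/4) + (1/2)·log₂(1/2) + (1/4)·log₂(1/4)]
  = 0.5000 + 0.5000 + 0.5000
  = 1.5000 bits
H(Y) = -[(2/3)·log₂(2/3) + (1/4)·log₂(1/4) + (1/12)·log₂(1/12)]
  = 0.3900 + 0.5000 + 0.2987
  = 1.1887 bits
H(X,Y) = -[(1/6)·log₂(1/6) + (1/16)·log₂(1/16) + (1/48)·log₂(1/48) + (1/3)·log₂(1/3) + (1/8)·log₂(1/8) + (1/24)·log₂(1/24) + (1/6)·log₂(1/6) + (1/16)·log₂(1/16) + (1/48)·log₂(1/48)]
  = 0.4308 + 0.2500 + 0.1164 + 0.5283 + 0.3750 + 0.1910 + 0.4308 + 0.2500 + 0.1164
  = 2.6887 bits

I(X;Y) = H(X) + H(Y) - H(X,Y)
  = 1.5000 + 1.1887 - 2.6887
  = 0.0000 bits

No. I(X;Y) = 0.0000 bits, which is ≤ 0.1 bits.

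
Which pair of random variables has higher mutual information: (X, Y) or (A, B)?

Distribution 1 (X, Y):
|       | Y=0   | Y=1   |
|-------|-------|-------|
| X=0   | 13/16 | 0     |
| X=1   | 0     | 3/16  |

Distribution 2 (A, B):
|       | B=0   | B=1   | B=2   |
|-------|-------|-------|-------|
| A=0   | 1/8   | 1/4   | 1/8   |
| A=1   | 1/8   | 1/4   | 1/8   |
Distribution 1 (X, Y):
Marginal P(X) (row sums):
  P(X=0) = 13/16 + 0 = 13/16
  P(X=1) = 0 + 3/16 = 3/16
Marginal P(Y) (column sums):
  P(Y=0) = 13/16 + 0 = 13/16
  P(Y=1) = 0 + 3/16 = 3/16

H(X) = -[(13/16)·log₂(13/16) + (3/16)·log₂(3/16)]
  = 0.2434 + 0.4528
  = 0.6962 bits
H(Y) = -[(13/16)·log₂(13/16) + (3/16)·log₂(3/16)]
  = 0.2434 + 0.4528
  = 0.6962 bits
H(X,Y) = -[(13/16)·log₂(13/16) + (3/16)·log₂(3/16)]
  = 0.2434 + 0.4528
  = 0.6962 bits

I(X;Y) = H(X) + H(Y) - H(X,Y)
  = 0.6962 + 0.6962 - 0.6962
  = 0.6962 bits

Distribution 2 (A, B):
Marginal P(A) (row sums):
  P(A=0) = 1/8 + 1/4 + 1/8 = 1/2
  P(A=1) = 1/8 + 1/4 + 1/8 = 1/2
Marginal P(B) (column sums):
  P(B=0) = 1/8 + 1/8 = 1/4
  P(B=1) = 1/4 + 1/4 = 1/2
  P(B=2) = 1/8 + 1/8 = 1/4

H(A) = -[(1/2)·log₂(1/2) + (1/2)·log₂(1/2)]
  = 0.5000 + 0.5000
  = 1.0000 bits
H(B) = -[(1/4)·log₂(1/4) + (1/2)·log₂(1/2) + (1/4)·log₂(1/4)]
  = 0.5000 + 0.5000 + 0.5000
  = 1.5000 bits
H(A,B) = -[(1/8)·log₂(1/8) + (1/4)·log₂(1/4) + (1/8)·log₂(1/8) + (1/8)·log₂(1/8) + (1/4)·log₂(1/4) + (1/8)·log₂(1/8)]
  = 0.3750 + 0.5000 + 0.3750 + 0.3750 + 0.5000 + 0.3750
  = 2.5000 bits

I(A;B) = H(A) + H(B) - H(A,B)
  = 1.0000 + 1.5000 - 2.5000
  = 0.0000 bits

I(X;Y) = 0.6962 bits > I(A;B) = 0.0000 bits, so (X, Y) has the higher mutual information (stronger dependence).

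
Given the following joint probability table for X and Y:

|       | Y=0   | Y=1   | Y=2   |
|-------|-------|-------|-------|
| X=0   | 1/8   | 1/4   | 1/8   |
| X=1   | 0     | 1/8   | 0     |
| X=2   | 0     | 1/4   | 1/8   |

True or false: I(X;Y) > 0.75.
Marginal P(X) (row sums):
  P(X=0) = 1/8 + 1/4 + 1/8 = 1/2
  P(X=1) = 0 + 1/8 + 0 = 1/8
  P(X=2) = 0 + 1/4 + 1/8 = 3/8
Marginal P(Y) (column sums):
  P(Y=0) = 1/8 + 0 + 0 = 1/8
  P(Y=1) = 1/4 + 1/8 + 1/4 = 5/8
  P(Y=2) = 1/8 + 0 + 1/8 = 1/4

H(X) = -[(1/2)·log₂(1/2) + (1/8)·log₂(1/8) + (3/8)·log₂(3/8)]
  = 0.5000 + 0.3750 + 0.5306
  = 1.4056 bits
H(Y) = -[(1/8)·log₂(1/8) + (5/8)·log₂(5/8) + (1/4)·log₂(1/4)]
  = 0.3750 + 0.4238 + 0.5000
  = 1.2988 bits
H(X,Y) = -[(1/8)·log₂(1/8) + (1/4)·log₂(1/4) + (1/8)·log₂(1/8) + (1/8)·log₂(1/8) + (1/4)·log₂(1/4) + (1/8)·log₂(1/8)]
  = 0.3750 + 0.5000 + 0.3750 + 0.3750 + 0.5000 + 0.3750
  = 2.5000 bits

I(X;Y) = H(X) + H(Y) - H(X,Y)
  = 1.4056 + 1.2988 - 2.5000
  = 0.2044 bits

False. I(X;Y) = 0.2044 bits, which is ≤ 0.75 bits.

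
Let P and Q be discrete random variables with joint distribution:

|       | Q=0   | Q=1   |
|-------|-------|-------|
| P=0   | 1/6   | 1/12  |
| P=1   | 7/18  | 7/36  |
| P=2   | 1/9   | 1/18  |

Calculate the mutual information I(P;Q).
Marginal P(P) (row sums):
  P(P=0) = 1/6 + 1/12 = 1/4
  P(P=1) = 7/18 + 7/36 = 7/12
  P(P=2) = 1/9 + 1/18 = 1/6
Marginal P(Q) (column sums):
  P(Q=0) = 1/6 + 7/18 + 1/9 = 2/3
  P(Q=1) = 1/12 + 7/36 + 1/18 = 1/3

H(P) = -[(1/4)·log₂(1/4) + (7/12)·log₂(7/12) + (1/6)·log₂(1/6)]
  = 0.5000 + 0.4536 + 0.4308
  = 1.3844 bits
H(Q) = -[(2/3)·log₂(2/3) + (1/3)·log₂(1/3)]
  = 0.3900 + 0.5283
  = 0.9183 bits
H(P,Q) = -[(1/6)·log₂(1/6) + (1/12)·log₂(1/12) + (7/18)·log₂(7/18) + (7/36)·log₂(7/36) + (1/9)·log₂(1/9) + (1/18)·log₂(1/18)]
  = 0.4308 + 0.2987 + 0.5299 + 0.4594 + 0.3522 + 0.2317
  = 2.3027 bits

I(P;Q) = H(P) + H(Q) - H(P,Q)
  = 1.3844 + 0.9183 - 2.3027
  = 0.0000 bits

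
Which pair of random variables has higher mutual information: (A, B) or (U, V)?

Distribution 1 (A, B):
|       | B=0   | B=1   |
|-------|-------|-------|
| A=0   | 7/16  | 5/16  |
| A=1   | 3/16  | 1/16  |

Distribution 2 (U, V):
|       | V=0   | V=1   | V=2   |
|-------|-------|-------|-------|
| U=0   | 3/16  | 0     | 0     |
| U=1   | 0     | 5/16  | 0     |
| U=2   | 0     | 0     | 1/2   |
Distribution 1 (A, B):
Marginal P(A) (row sums):
  P(A=0) = 7/16 + 5/16 = 3/4
  P(A=1) = 3/16 + 1/16 = 1/4
Marginal P(B) (column sums):
  P(B=0) = 7/16 + 3/16 = 5/8
  P(B=1) = 5/16 + 1/16 = 3/8

H(A) = -[(3/4)·log₂(3/4) + (1/4)·log₂(1/4)]
  = 0.3113 + 0.5000
  = 0.8113 bits
H(B) = -[(5/8)·log₂(5/8) + (3/8)·log₂(3/8)]
  = 0.4238 + 0.5306
  = 0.9544 bits
H(A,B) = -[(7/16)·log₂(7/16) + (5/16)·log₂(5/16) + (3/16)·log₂(3/16) + (1/16)·log₂(1/16)]
  = 0.5218 + 0.5244 + 0.4528 + 0.2500
  = 1.7490 bits

I(A;B) = H(A) + H(B) - H(A,B)
  = 0.8113 + 0.9544 - 1.7490
  = 0.0167 bits

Distribution 2 (U, V):
Marginal P(U) (row sums):
  P(U=0) = 3/16 + 0 + 0 = 3/16
  P(U=1) = 0 + 5/16 + 0 = 5/16
  P(U=2) = 0 + 0 + 1/2 = 1/2
Marginal P(V) (column sums):
  P(V=0) = 3/16 + 0 + 0 = 3/16
  P(V=1) = 0 + 5/16 + 0 = 5/16
  P(V=2) = 0 + 0 + 1/2 = 1/2

H(U) = -[(3/16)·log₂(3/16) + (5/16)·log₂(5/16) + (1/2)·log₂(1/2)]
  = 0.4528 + 0.5244 + 0.5000
  = 1.4772 bits
H(V) = -[(3/16)·log₂(3/16) + (5/16)·log₂(5/16) + (1/2)·log₂(1/2)]
  = 0.4528 + 0.5244 + 0.5000
  = 1.4772 bits
H(U,V) = -[(3/16)·log₂(3/16) + (5/16)·log₂(5/16) + (1/2)·log₂(1/2)]
  = 0.4528 + 0.5244 + 0.5000
  = 1.4772 bits

I(U;V) = H(U) + H(V) - H(U,V)
  = 1.4772 + 1.4772 - 1.4772
  = 1.4772 bits

I(U;V) = 1.4772 bits > I(A;B) = 0.0167 bits, so (U, V) has the higher mutual information (stronger dependence).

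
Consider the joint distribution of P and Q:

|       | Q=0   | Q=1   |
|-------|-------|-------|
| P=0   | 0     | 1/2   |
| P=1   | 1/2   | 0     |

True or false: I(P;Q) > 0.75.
Marginal P(P) (row sums):
  P(P=0) = 0 + 1/2 = 1/2
  P(P=1) = 1/2 + 0 = 1/2
Marginal P(Q) (column sums):
  P(Q=0) = 0 + 1/2 = 1/2
  P(Q=1) = 1/2 + 0 = 1/2

H(P) = -[(1/2)·log₂(1/2) + (1/2)·log₂(1/2)]
  = 0.5000 + 0.5000
  = 1.0000 bits
H(Q) = -[(1/2)·log₂(1/2) + (1/2)·log₂(1/2)]
  = 0.5000 + 0.5000
  = 1.0000 bits
H(P,Q) = -[(1/2)·log₂(1/2) + (1/2)·log₂(1/2)]
  = 0.5000 + 0.5000
  = 1.0000 bits

I(P;Q) = H(P) + H(Q) - H(P,Q)
  = 1.0000 + 1.0000 - 1.0000
  = 1.0000 bits

True. I(P;Q) = 1.0000 bits, which is > 0.75 bits.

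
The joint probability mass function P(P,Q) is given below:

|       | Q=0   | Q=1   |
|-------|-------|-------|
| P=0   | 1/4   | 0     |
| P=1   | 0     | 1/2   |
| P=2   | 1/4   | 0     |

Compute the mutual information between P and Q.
Marginal P(P) (row sums):
  P(P=0) = 1/4 + 0 = 1/4
  P(P=1) = 0 + 1/2 = 1/2
  P(P=2) = 1/4 + 0 = 1/4
Marginal P(Q) (column sums):
  P(Q=0) = 1/4 + 0 + 1/4 = 1/2
  P(Q=1) = 0 + 1/2 + 0 = 1/2

H(P) = -[(1/4)·log₂(1/4) + (1/2)·log₂(1/2) + (1/4)·log₂(1/4)]
  = 0.5000 + 0.5000 + 0.5000
  = 1.5000 bits
H(Q) = -[(1/2)·log₂(1/2) + (1/2)·log₂(1/2)]
  = 0.5000 + 0.5000
  = 1.0000 bits
H(P,Q) = -[(1/4)·log₂(1/4) + (1/2)·log₂(1/2) + (1/4)·log₂(1/4)]
  = 0.5000 + 0.5000 + 0.5000
  = 1.5000 bits

I(P;Q) = H(P) + H(Q) - H(P,Q)
  = 1.5000 + 1.0000 - 1.5000
  = 1.0000 bits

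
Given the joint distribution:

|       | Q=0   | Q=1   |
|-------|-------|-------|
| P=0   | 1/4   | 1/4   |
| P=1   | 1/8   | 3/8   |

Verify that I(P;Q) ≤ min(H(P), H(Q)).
Marginal P(P) (row sums):
  P(P=0) = 1/4 + 1/4 = 1/2
  P(P=1) = 1/8 + 3/8 = 1/2
Marginal P(Q) (column sums):
  P(Q=0) = 1/4 + 1/8 = 3/8
  P(Q=1) = 1/4 + 3/8 = 5/8

H(P) = -[(1/2)·log₂(1/2) + (1/2)·log₂(1/2)]
  = 0.5000 + 0.5000
  = 1.0000 bits
H(Q) = -[(3/8)·log₂(3/8) + (5/8)·log₂(5/8)]
  = 0.5306 + 0.4238
  = 0.9544 bits
H(P,Q) = -[(1/4)·log₂(1/4) + (1/4)·log₂(1/4) + (1/8)·log₂(1/8) + (3/8)·log₂(3/8)]
  = 0.5000 + 0.5000 + 0.3750 + 0.5306
  = 1.9056 bits

I(P;Q) = H(P) + H(Q) - H(P,Q)
  = 1.0000 + 0.9544 - 1.9056
  = 0.0488 bits

min(H(P), H(Q)) = min(1.0000, 0.9544) = 0.9544 bits
Since 0.0488 ≤ 0.9544, the bound is satisfied ✓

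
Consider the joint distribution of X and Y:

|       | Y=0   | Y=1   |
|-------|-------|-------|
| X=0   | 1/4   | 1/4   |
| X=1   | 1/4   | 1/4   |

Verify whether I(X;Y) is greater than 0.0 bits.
Marginal P(X) (row sums):
  P(X=0) = 1/4 + 1/4 = 1/2
  P(X=1) = 1/4 + 1/4 = 1/2
Marginal P(Y) (column sums):
  P(Y=0) = 1/4 + 1/4 = 1/2
  P(Y=1) = 1/4 + 1/4 = 1/2

H(X) = -[(1/2)·log₂(1/2) + (1/2)·log₂(1/2)]
  = 0.5000 + 0.5000
  = 1.0000 bits
H(Y) = -[(1/2)·log₂(1/2) + (1/2)·log₂(1/2)]
  = 0.5000 + 0.5000
  = 1.0000 bits
H(X,Y) = -[(1/4)·log₂(1/4) + (1/4)·log₂(1/4) + (1/4)·log₂(1/4) + (1/4)·log₂(1/4)]
  = 0.5000 + 0.5000 + 0.5000 + 0.5000
  = 2.0000 bits

I(X;Y) = H(X) + H(Y) - H(X,Y)
  = 1.0000 + 1.0000 - 2.0000
  = 0.0000 bits

No. I(X;Y) = 0.0000 bits, which is ≤ 0.0 bits.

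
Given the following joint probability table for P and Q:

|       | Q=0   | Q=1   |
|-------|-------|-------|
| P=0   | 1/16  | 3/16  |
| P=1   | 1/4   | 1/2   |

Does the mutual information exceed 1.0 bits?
Marginal P(P) (row sums):
  P(P=0) = 1/16 + 3/16 = 1/4
  P(P=1) = 1/4 + 1/2 = 3/4
Marginal P(Q) (column sums):
  P(Q=0) = 1/16 + 1/4 = 5/16
  P(Q=1) = 3/16 + 1/2 = 11/16

H(P) = -[(1/4)·log₂(1/4) + (3/4)·log₂(3/4)]
  = 0.5000 + 0.3113
  = 0.8113 bits
H(Q) = -[(5/16)·log₂(5/16) + (11/16)·log₂(11/16)]
  = 0.5244 + 0.3716
  = 0.8960 bits
H(P,Q) = -[(1/16)·log₂(1/16) + (3/16)·log₂(3/16) + (1/4)·log₂(1/4) + (1/2)·log₂(1/2)]
  = 0.2500 + 0.4528 + 0.5000 + 0.5000
  = 1.7028 bits

I(P;Q) = H(P) + H(Q) - H(P,Q)
  = 0.8113 + 0.8960 - 1.7028
  = 0.0045 bits

No. I(P;Q) = 0.0045 bits, which is ≤ 1.0 bits.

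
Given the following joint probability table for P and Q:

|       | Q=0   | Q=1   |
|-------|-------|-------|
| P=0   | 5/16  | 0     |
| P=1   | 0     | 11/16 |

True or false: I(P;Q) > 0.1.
Marginal P(P) (row sums):
  P(P=0) = 5/16 + 0 = 5/16
  P(P=1) = 0 + 11/16 = 11/16
Marginal P(Q) (column sums):
  P(Q=0) = 5/16 + 0 = 5/16
  P(Q=1) = 0 + 11/16 = 11/16

H(P) = -[(5/16)·log₂(5/16) + (11/16)·log₂(11/16)]
  = 0.5244 + 0.3716
  = 0.8960 bits
H(Q) = -[(5/16)·log₂(5/16) + (11/16)·log₂(11/16)]
  = 0.5244 + 0.3716
  = 0.8960 bits
H(P,Q) = -[(5/16)·log₂(5/16) + (11/16)·log₂(11/16)]
  = 0.5244 + 0.3716
  = 0.8960 bits

I(P;Q) = H(P) + H(Q) - H(P,Q)
  = 0.8960 + 0.8960 - 0.8960
  = 0.8960 bits

True. I(P;Q) = 0.8960 bits, which is > 0.1 bits.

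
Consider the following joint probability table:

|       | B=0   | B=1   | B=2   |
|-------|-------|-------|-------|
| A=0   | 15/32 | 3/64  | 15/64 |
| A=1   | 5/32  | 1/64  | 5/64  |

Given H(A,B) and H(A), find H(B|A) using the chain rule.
From the chain rule: H(A,B) = H(A) + H(B|A)
Therefore: H(B|A) = H(A,B) - H(A)

H(A,B) = -[(15/32)·log₂(15/32) + (3/64)·log₂(3/64) + (15/64)·log₂(15/64) + (5/32)·log₂(5/32) + (1/64)·log₂(1/64) + (5/64)·log₂(5/64)]
  = 0.5124 + 0.2070 + 0.4906 + 0.4184 + 0.0938 + 0.2873
  = 2.0095 bits
Marginal P(A) (row sums):
  P(A=0) = 15/32 + 3/64 + 15/64 = 3/4
  P(A=1) = 5/32 + 1/64 + 5/64 = 1/4
H(A) = -[(3/4)·log₂(3/4) + (1/4)·log₂(1/4)]
  = 0.3113 + 0.5000
  = 0.8113 bits

H(B|A) = 2.0095 - 0.8113 = 1.1982 bits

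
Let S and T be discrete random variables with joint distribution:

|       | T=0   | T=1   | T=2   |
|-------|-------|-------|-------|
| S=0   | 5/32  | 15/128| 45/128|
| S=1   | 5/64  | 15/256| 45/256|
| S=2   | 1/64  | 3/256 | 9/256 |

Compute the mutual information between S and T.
Marginal P(S) (row sums):
  P(S=0) = 5/32 + 15/128 + 45/128 = 5/8
  P(S=1) = 5/64 + 15/256 + 45/256 = 5/16
  P(S=2) = 1/64 + 3/256 + 9/256 = 1/16
Marginal P(T) (column sums):
  P(T=0) = 5/32 + 5/64 + 1/64 = 1/4
  P(T=1) = 15/128 + 15/256 + 3/256 = 3/16
  P(T=2) = 45/128 + 45/256 + 9/256 = 9/16

H(S) = -[(5/8)·log₂(5/8) + (5/16)·log₂(5/16) + (1/16)·log₂(1/16)]
  = 0.4238 + 0.5244 + 0.2500
  = 1.1982 bits
H(T) = -[(1/4)·log₂(1/4) + (3/16)·log₂(3/16) + (9/16)·log₂(9/16)]
  = 0.5000 + 0.4528 + 0.4669
  = 1.4197 bits
H(S,T) = -[(5/32)·log₂(5/32) + (15/128)·log₂(15/128) + (45/128)·log₂(45/128) + (5/64)·log₂(5/64) + (15/256)·log₂(15/256) + (45/256)·log₂(45/256) + (1/64)·log₂(1/64) + (3/256)·log₂(3/256) + (9/256)·log₂(9/256)]
  = 0.4184 + 0.3625 + 0.5302 + 0.2873 + 0.2398 + 0.4409 + 0.0938 + 0.0752 + 0.1698
  = 2.6179 bits

I(S;T) = H(S) + H(T) - H(S,T)
  = 1.1982 + 1.4197 - 2.6179
  = 0.0000 bits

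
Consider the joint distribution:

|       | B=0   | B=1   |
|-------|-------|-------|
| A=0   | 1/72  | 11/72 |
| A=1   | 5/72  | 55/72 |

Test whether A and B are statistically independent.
Marginal P(A) (row sums):
  P(A=0) = 1/72 + 11/72 = 1/6
  P(A=1) = 5/72 + 55/72 = 5/6
Marginal P(B) (column sums):
  P(B=0) = 1/72 + 5/72 = 1/12
  P(B=1) = 11/72 + 55/72 = 11/12

A and B are independent iff P(A=i,B=j) = P(A=i)·P(B=j) for every cell.
  P(A=0)·P(B=0) = 1/6 × 1/12 = 1/72 = P(A=0,B=0) ✓
  P(A=0)·P(B=1) = 1/6 × 11/12 = 11/72 = P(A=0,B=1) ✓
  P(A=1)·P(B=0) = 5/6 × 1/12 = 5/72 = P(A=1,B=0) ✓
  P(A=1)·P(B=1) = 5/6 × 11/12 = 55/72 = P(A=1,B=1) ✓

Yes, A and B are independent: every cell factors, so I(A;B) = 0 bits.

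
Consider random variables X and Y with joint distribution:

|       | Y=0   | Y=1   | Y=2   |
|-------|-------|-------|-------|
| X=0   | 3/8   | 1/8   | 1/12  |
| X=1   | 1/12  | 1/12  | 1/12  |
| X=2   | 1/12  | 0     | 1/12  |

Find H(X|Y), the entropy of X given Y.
Marginal P(Y) (column sums):
  P(Y=0) = 3/8 + 1/12 + 1/12 = 13/24
  P(Y=1) = 1/8 + 1/12 + 0 = 5/24
  P(Y=2) = 1/12 + 1/12 + 1/12 = 1/4

H(X|Y) = -Σ P(X,Y)·log₂ P(X|Y), where P(X|Y) = P(X,Y) / P(Y)
  (cells with P(X,Y) = 0 contribute 0)
  (X=0,Y=0): P(X|Y) = (3/8)/(13/24) = 9/13;  -(3/8)·log₂(9/13) = 0.1989
  (X=0,Y=1): P(X|Y) = (1/8)/(5/24) = 3/5;  -(1/8)·log₂(3/5) = 0.0921
  (X=0,Y=2): P(X|Y) = (1/12)/(1/4) = 1/3;  -(1/12)·log₂(1/3) = 0.1321
  (X=1,Y=0): P(X|Y) = (1/12)/(13/24) = 2/13;  -(1/12)·log₂(2/13) = 0.2250
  (X=1,Y=1): P(X|Y) = (1/12)/(5/24) = 2/5;  -(1/12)·log₂(2/5) = 0.1102
  (X=1,Y=2): P(X|Y) = (1/12)/(1/4) = 1/3;  -(1/12)·log₂(1/3) = 0.1321
  (X=2,Y=0): P(X|Y) = (1/12)/(13/24) = 2/13;  -(1/12)·log₂(2/13) = 0.2250
  (X=2,Y=2): P(X|Y) = (1/12)/(1/4) = 1/3;  -(1/12)·log₂(1/3) = 0.1321
H(X|Y) = 0.1989 + 0.0921 + 0.1321 + 0.2250 + 0.1102 + 0.1321 + 0.2250 + 0.1321
  = 1.2475 bits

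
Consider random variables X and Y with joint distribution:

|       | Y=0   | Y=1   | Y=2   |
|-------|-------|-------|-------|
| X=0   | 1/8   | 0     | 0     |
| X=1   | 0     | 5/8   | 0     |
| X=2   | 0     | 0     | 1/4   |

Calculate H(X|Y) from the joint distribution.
Marginal P(Y) (column sums):
  P(Y=0) = 1/8 + 0 + 0 = 1/8
  P(Y=1) = 0 + 5/8 + 0 = 5/8
  P(Y=2) = 0 + 0 + 1/4 = 1/4

H(X|Y) = -Σ P(X,Y)·log₂ P(X|Y), where P(X|Y) = P(X,Y) / P(Y)
  (cells with P(X,Y) = 0 contribute 0)
  (X=0,Y=0): P(X|Y) = (1/8)/(1/8) = 1;  -(1/8)·log₂(1) = 0.0000
  (X=1,Y=1): P(X|Y) = (5/8)/(5/8) = 1;  -(5/8)·log₂(1) = 0.0000
  (X=2,Y=2): P(X|Y) = (1/4)/(1/4) = 1;  -(1/4)·log₂(1) = 0.0000
H(X|Y) = 0.0000 + 0.0000 + 0.0000
  = 0.0000 bits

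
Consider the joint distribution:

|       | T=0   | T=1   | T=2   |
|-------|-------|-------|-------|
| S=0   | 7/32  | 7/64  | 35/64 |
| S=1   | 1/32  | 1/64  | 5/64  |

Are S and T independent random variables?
Marginal P(S) (row sums):
  P(S=0) = 7/32 + 7/64 + 35/64 = 7/8
  P(S=1) = 1/32 + 1/64 + 5/64 = 1/8
Marginal P(T) (column sums):
  P(T=0) = 7/32 + 1/32 = 1/4
  P(T=1) = 7/64 + 1/64 = 1/8
  P(T=2) = 35/64 + 5/64 = 5/8

S and T are independent iff P(S=i,T=j) = P(S=i)·P(T=j) for every cell.
  P(S=0)·P(T=0) = 7/8 × 1/4 = 7/32 = P(S=0,T=0) ✓
  P(S=0)·P(T=1) = 7/8 × 1/8 = 7/64 = P(S=0,T=1) ✓
  P(S=0)·P(T=2) = 7/8 × 5/8 = 35/64 = P(S=0,T=2) ✓
  P(S=1)·P(T=0) = 1/8 × 1/4 = 1/32 = P(S=1,T=0) ✓
  P(S=1)·P(T=1) = 1/8 × 1/8 = 1/64 = P(S=1,T=1) ✓
  P(S=1)·P(T=2) = 1/8 × 5/8 = 5/64 = P(S=1,T=2) ✓

Yes, S and T are independent: every cell factors, so I(S;T) = 0 bits.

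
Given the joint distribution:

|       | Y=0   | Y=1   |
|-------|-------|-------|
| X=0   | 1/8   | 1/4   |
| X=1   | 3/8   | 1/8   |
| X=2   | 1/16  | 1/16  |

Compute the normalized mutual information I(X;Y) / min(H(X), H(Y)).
Marginal P(X) (row sums):
  P(X=0) = 1/8 + 1/4 = 3/8
  P(X=1) = 3/8 + 1/8 = 1/2
  P(X=2) = 1/16 + 1/16 = 1/8
Marginal P(Y) (column sums):
  P(Y=0) = 1/8 + 3/8 + 1/16 = 9/16
  P(Y=1) = 1/4 + 1/8 + 1/16 = 7/16

H(X) = -[(3/8)·log₂(3/8) + (1/2)·log₂(1/2) + (1/8)·log₂(1/8)]
  = 0.5306 + 0.5000 + 0.3750
  = 1.4056 bits
H(Y) = -[(9/16)·log₂(9/16) + (7/16)·log₂(7/16)]
  = 0.4669 + 0.5218
  = 0.9887 bits
H(X,Y) = -[(1/8)·log₂(1/8) + (1/4)·log₂(1/4) + (3/8)·log₂(3/8) + (1/8)·log₂(1/8) + (1/16)·log₂(1/16) + (1/16)·log₂(1/16)]
  = 0.3750 + 0.5000 + 0.5306 + 0.3750 + 0.2500 + 0.2500
  = 2.2806 bits

I(X;Y) = H(X) + H(Y) - H(X,Y)
  = 1.4056 + 0.9887 - 2.2806
  = 0.1137 bits

min(H(X), H(Y)) = min(1.4056, 0.9887) = 0.9887 bits
Normalized MI = 0.1137 / 0.9887 = 0.1150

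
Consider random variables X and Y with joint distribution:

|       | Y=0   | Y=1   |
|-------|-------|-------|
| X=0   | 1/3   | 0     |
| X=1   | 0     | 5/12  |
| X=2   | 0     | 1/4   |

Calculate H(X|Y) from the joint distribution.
Marginal P(Y) (column sums):
  P(Y=0) = 1/3 + 0 + 0 = 1/3
  P(Y=1) = 0 + 5/12 + 1/4 = 2/3

H(X|Y) = -Σ P(X,Y)·log₂ P(X|Y), where P(X|Y) = P(X,Y) / P(Y)
  (cells with P(X,Y) = 0 contribute 0)
  (X=0,Y=0): P(X|Y) = (1/3)/(1/3) = 1;  -(1/3)·log₂(1) = 0.0000
  (X=1,Y=1): P(X|Y) = (5/12)/(2/3) = 5/8;  -(5/12)·log₂(5/8) = 0.2825
  (X=2,Y=1): P(X|Y) = (1/4)/(2/3) = 3/8;  -(1/4)·log₂(3/8) = 0.3538
H(X|Y) = 0.0000 + 0.2825 + 0.3538
  = 0.6363 bits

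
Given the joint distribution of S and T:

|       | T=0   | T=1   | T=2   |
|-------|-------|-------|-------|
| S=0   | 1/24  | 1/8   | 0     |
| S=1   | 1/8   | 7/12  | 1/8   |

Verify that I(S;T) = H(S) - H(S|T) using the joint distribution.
Left side, from I(S;T) = H(S) + H(T) - H(S,T):
Marginal P(S) (row sums):
  P(S=0) = 1/24 + 1/8 + 0 = 1/6
  P(S=1) = 1/8 + 7/12 + 1/8 = 5/6
Marginal P(T) (column sums):
  P(T=0) = 1/24 + 1/8 = 1/6
  P(T=1) = 1/8 + 7/12 = 17/24
  P(T=2) = 0 + 1/8 = 1/8

H(S) = -[(1/6)·log₂(1/6) + (5/6)·log₂(5/6)]
  = 0.4308 + 0.2192
  = 0.6500 bits
H(T) = -[(1/6)·log₂(1/6) + (17/24)·log₂(17/24) + (1/8)·log₂(1/8)]
  = 0.4308 + 0.3524 + 0.3750
  = 1.1582 bits
H(S,T) = -[(1/24)·log₂(1/24) + (1/8)·log₂(1/8) + (1/8)·log₂(1/8) + (7/12)·log₂(7/12) + (1/8)·log₂(1/8)]
  = 0.1910 + 0.3750 + 0.3750 + 0.4536 + 0.3750
  = 1.7696 bits

I(S;T) = H(S) + H(T) - H(S,T)
  = 0.6500 + 1.1582 - 1.7696
  = 0.0386 bits

Right side, with H(S|T) computed directly from the conditional probabilities:
H(S|T) = -Σ P(S,T)·log₂ P(S|T), where P(S|T) = P(S,T) / P(T)
  (cells with P(S,T) = 0 contribute 0)
  (S=0,T=0): P(S|T) = (1/24)/(1/6) = 1/4;  -(1/24)·log₂(1/4) = 0.0833
  (S=0,T=1): P(S|T) = (1/8)/(17/24) = 3/17;  -(1/8)·log₂(3/17) = 0.3128
  (S=1,T=0): P(S|T) = (1/8)/(1/6) = 3/4;  -(1/8)·log₂(3/4) = 0.0519
  (S=1,T=1): P(S|T) = (7/12)/(17/24) = 14/17;  -(7/12)·log₂(14/17) = 0.1634
  (S=1,T=2): P(S|T) = (1/8)/(1/8) = 1;  -(1/8)·log₂(1) = 0.0000
H(S|T) = 0.0833 + 0.3128 + 0.0519 + 0.1634 + 0.0000
  = 0.6114 bits
H(S) - H(S|T) = 0.6500 - 0.6114 = 0.0386 bits

Both sides equal 0.0386 bits, so I(S;T) = H(S) - H(S|T) ✓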